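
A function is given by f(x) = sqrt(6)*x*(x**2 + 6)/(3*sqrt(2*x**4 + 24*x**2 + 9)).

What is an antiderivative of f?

An antiderivative is F(x) = sqrt(6)*sqrt(2*x**4 + 24*x**2 + 9)/12.

The substitution u = x**4/3 + 4*x**2 + 3/2 works: f is exactly (dF/du)*(du/dx) for that inner function.
Check: d/dx[sqrt(6)*sqrt(2*x**4 + 24*x**2 + 9)/12] = (sqrt(6)*x**3 + 6*sqrt(6)*x)/(3*sqrt(2*x**4 + 24*x**2 + 9)), which equals f(x).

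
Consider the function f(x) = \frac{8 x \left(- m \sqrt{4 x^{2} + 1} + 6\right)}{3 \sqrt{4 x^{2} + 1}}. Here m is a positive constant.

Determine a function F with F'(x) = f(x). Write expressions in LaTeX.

Differentiate the proposed F(x) back; it has to land on f(x) exactly.
Check: d/dx[- \frac{4 m x^{2}}{3} + 4 \sqrt{4 x^{2} + 1}] = \frac{- 8 m x \sqrt{4 x^{2} + 1} + 48 x}{3 \sqrt{4 x^{2} + 1}}, which equals f(x).

An antiderivative is F(x) = - \frac{4 m x^{2}}{3} + 4 \sqrt{4 x^{2} + 1}.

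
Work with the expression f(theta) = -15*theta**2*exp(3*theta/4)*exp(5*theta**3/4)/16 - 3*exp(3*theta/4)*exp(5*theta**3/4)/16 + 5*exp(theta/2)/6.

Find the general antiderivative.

F(theta) = 5*exp(theta/2)/3 - exp(5*theta**3/4 + 3*theta/4)/4 + C

The integrand splits into summands that can be handled one at a time.
Check: d/dtheta[5*exp(theta/2)/3 - exp(5*theta**3/4 + 3*theta/4)/4] = -15*theta**2*exp(3*theta/4)*exp(5*theta**3/4)/16 - 3*exp(3*theta/4)*exp(5*theta**3/4)/16 + 5*exp(theta/2)/6 = f(theta).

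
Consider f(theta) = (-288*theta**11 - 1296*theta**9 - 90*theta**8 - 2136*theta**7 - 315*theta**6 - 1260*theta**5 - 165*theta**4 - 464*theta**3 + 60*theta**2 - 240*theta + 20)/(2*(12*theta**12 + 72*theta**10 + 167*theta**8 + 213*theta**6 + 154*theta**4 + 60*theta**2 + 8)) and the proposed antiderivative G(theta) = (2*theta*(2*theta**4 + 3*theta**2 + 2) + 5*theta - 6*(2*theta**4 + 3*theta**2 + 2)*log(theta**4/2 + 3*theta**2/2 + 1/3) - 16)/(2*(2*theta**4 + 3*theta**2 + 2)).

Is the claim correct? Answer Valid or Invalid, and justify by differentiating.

d/dtheta[G] = (24*theta**12 - 288*theta**11 + 144*theta**10 - 1296*theta**9 + 244*theta**8 - 2136*theta**7 + 111*theta**6 - 1260*theta**5 + 143*theta**4 - 464*theta**3 + 180*theta**2 - 240*theta + 36)/(24*theta**12 + 144*theta**10 + 334*theta**8 + 426*theta**6 + 308*theta**4 + 120*theta**2 + 16)
d/dtheta[G] - f(theta) = 1 != 0.

Invalid: d/dtheta[G] - f = 1, which is not 0.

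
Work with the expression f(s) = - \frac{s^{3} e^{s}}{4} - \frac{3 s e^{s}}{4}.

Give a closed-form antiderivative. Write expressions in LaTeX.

Recognize the product-rule pattern: f = u'v + uv' with u = - \frac{s^{3}}{4} + \frac{3 s^{2}}{4} - \frac{9 s}{4} + \frac{9}{4}, v = e^{s}, so integration by parts undoes it.
Check: d/ds[\frac{\left(- s^{3} + 3 s^{2} - 9 s + 9\right) e^{s}}{4}] = - \frac{s^{3} e^{s}}{4} - \frac{3 s e^{s}}{4} = f(s).

An antiderivative is F(s) = \frac{\left(- s^{3} + 3 s^{2} - 9 s + 9\right) e^{s}}{4}.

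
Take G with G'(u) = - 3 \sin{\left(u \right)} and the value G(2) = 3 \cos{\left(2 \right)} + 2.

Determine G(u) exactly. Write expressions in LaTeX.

The proposed G(u) is checked by its d/du: the result must match the given G'(u).
A general antiderivative is 3 \cos{\left(u \right)} + C.
The condition gives C = 3 \cos{\left(2 \right)} + 2 - (3 \cos{\left(2 \right)}) = 2.
So G(u) = 3 \cos{\left(u \right)} + 2.
Check: d/du[3 \cos{\left(u \right)} + 2] = - 3 \sin{\left(u \right)} = G'(u).

G(u) = 3 \cos{\left(u \right)} + 2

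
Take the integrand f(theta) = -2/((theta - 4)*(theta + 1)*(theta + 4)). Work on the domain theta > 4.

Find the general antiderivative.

F(theta) = (-3*log(theta - 4) + 8*log(theta + 1) - 5*log(theta + 4))/60 + C

The denominator factors as (theta - 4)*(theta + 1)*(theta + 4); partial fractions split f into directly integrable pieces: -1/(12*(theta + 4)) + 2/(15*(theta + 1)) - 1/(20*(theta - 4)).
Check: d/dtheta[(-3*log(theta - 4) + 8*log(theta + 1) - 5*log(theta + 4))/60] = -2/(theta**3 + theta**2 - 16*theta - 16), which equals f(theta).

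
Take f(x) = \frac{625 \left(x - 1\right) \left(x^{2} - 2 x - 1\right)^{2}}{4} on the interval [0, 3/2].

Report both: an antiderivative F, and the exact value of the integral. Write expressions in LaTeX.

Antiderivative: F(x) = \frac{625 \left(x^{2} - 2 x - 1\right)^{3}}{24}; value = - \frac{58125}{512}

f matches the chain-rule pattern g'(h)*h' with inner function h(x) = - \frac{5 x^{2}}{2} + 5 x + \frac{5}{2}; substituting u = h(x) collapses the integral.
F(x) = \frac{625 \left(x^{2} - 2 x - 1\right)^{3}}{24} is an antiderivative of f.
Check: d/dx[\frac{625 \left(x^{2} - 2 x - 1\right)^{3}}{24}] = \frac{625 x^{5}}{4} - \frac{3125 x^{4}}{4} + \frac{1875 x^{3}}{2} + \frac{625 x^{2}}{2} - \frac{1875 x}{4} - \frac{625}{4}, which equals f(x).
F(3/2) = - \frac{214375}{1536}; F(0) = - \frac{625}{24}.
Integral = F(3/2) - F(0) = - \frac{58125}{512}.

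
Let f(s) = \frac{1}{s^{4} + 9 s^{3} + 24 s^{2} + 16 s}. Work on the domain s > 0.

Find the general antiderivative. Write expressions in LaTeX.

F(s) = \frac{9 \left(s + 4\right) \log{\left(s \right)} - 16 \left(s + 4\right) \log{\left(s + 1 \right)} + 7 \left(s + 4\right) \log{\left(s + 4 \right)} - 12}{144 \left(s + 4\right)} + C

The denominator factors as s \left(s + 1\right) \left(s + 4\right)^{2}; partial fractions split f into directly integrable pieces: \frac{7}{144 \left(s + 4\right)} + \frac{1}{12 \left(s + 4\right)^{2}} - \frac{1}{9 \left(s + 1\right)} + \frac{1}{16 s}.
Check: d/ds[\frac{9 \left(s + 4\right) \log{\left(s \right)} - 16 \left(s + 4\right) \log{\left(s + 1 \right)} + 7 \left(s + 4\right) \log{\left(s + 4 \right)} - 12}{144 \left(s + 4\right)}] = \frac{1}{s^{4} + 9 s^{3} + 24 s^{2} + 16 s} = f(s).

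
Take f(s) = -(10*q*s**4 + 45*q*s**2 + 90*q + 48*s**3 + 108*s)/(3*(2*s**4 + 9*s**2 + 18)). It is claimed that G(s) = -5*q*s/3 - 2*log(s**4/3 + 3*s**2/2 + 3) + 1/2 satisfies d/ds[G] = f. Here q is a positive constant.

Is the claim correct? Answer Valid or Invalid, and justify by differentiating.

d/ds[G] = (-10*q*s**4 - 45*q*s**2 - 90*q - 48*s**3 - 108*s)/(6*s**4 + 27*s**2 + 54)
This equals f(s) exactly, so the claim holds.

Valid: G'(s) = f(s).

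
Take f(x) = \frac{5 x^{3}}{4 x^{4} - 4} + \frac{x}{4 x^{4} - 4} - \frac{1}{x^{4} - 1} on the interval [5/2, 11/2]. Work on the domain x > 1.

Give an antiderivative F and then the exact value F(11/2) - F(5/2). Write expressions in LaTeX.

Antiderivative: F(x) = \frac{\log{\left(x - 1 \right)}}{8} + \frac{5 \log{\left(x + 1 \right)}}{8} + \frac{\log{\left(x^{2} + 1 \right)}}{4} + \frac{\operatorname{atan}{\left(x \right)}}{2}; value = - \frac{5 \log{\left(\frac{7}{2} \right)}}{8} - \frac{\operatorname{atan}{\left(\frac{5}{2} \right)}}{2} - \frac{\log{\left(\frac{29}{4} \right)}}{4} - \frac{\log{\left(\frac{3}{2} \right)}}{8} + \frac{\log{\left(\frac{9}{2} \right)}}{8} + \frac{\operatorname{atan}{\left(\frac{11}{2} \right)}}{2} + \frac{\log{\left(\frac{125}{4} \right)}}{4} + \frac{5 \log{\left(\frac{13}{2} \right)}}{8}

The denominator factors as 4 \left(x - 1\right) \left(x + 1\right) \left(x^{2} + 1\right); partial fractions split f into directly integrable pieces: \frac{x + 1}{2 \left(x^{2} + 1\right)} + \frac{5}{8 \left(x + 1\right)} + \frac{1}{8 \left(x - 1\right)}.
F(x) = \frac{\log{\left(x - 1 \right)}}{8} + \frac{5 \log{\left(x + 1 \right)}}{8} + \frac{\log{\left(x^{2} + 1 \right)}}{4} + \frac{\operatorname{atan}{\left(x \right)}}{2} is an antiderivative of f.
Check: d/dx[\frac{\log{\left(x - 1 \right)}}{8} + \frac{5 \log{\left(x + 1 \right)}}{8} + \frac{\log{\left(x^{2} + 1 \right)}}{4} + \frac{\operatorname{atan}{\left(x \right)}}{2}] = \frac{5 x^{3} + x - 4}{4 x^{4} - 4}, which equals f(x).
F(11/2) = \frac{\log{\left(\frac{9}{2} \right)}}{8} + \frac{\operatorname{atan}{\left(\frac{11}{2} \right)}}{2} + \frac{\log{\left(\frac{125}{4} \right)}}{4} + \frac{5 \log{\left(\frac{13}{2} \right)}}{8}; F(5/2) = \frac{\log{\left(\frac{3}{2} \right)}}{8} + \frac{\log{\left(\frac{29}{4} \right)}}{4} + \frac{\operatorname{atan}{\left(\frac{5}{2} \right)}}{2} + \frac{5 \log{\left(\frac{7}{2} \right)}}{8}.
Integral = F(11/2) - F(5/2) = - \frac{5 \log{\left(\frac{7}{2} \right)}}{8} - \frac{\operatorname{atan}{\left(\frac{5}{2} \right)}}{2} - \frac{\log{\left(\frac{29}{4} \right)}}{4} - \frac{\log{\left(\frac{3}{2} \right)}}{8} + \frac{\log{\left(\frac{9}{2} \right)}}{8} + \frac{\operatorname{atan}{\left(\frac{11}{2} \right)}}{2} + \frac{\log{\left(\frac{125}{4} \right)}}{4} + \frac{5 \log{\left(\frac{13}{2} \right)}}{8}.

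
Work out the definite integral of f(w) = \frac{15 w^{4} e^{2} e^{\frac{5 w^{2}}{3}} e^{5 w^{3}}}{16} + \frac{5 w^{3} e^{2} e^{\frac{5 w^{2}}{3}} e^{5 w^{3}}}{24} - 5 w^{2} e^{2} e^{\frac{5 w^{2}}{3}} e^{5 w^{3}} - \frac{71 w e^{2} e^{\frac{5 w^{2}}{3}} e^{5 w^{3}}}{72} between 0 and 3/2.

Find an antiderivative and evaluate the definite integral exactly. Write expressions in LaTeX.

f has the shape u'v + uv' for u = \frac{w^{2}}{16} - \frac{1}{3} and v = e^{5 w^{3} + \frac{5 w^{2}}{3} + 2} — it is the derivative of the product u*v.
F(w) = \frac{\left(3 w^{2} - 16\right) e^{2} e^{\frac{5 w^{2}}{3}} e^{5 w^{3}}}{48} is an antiderivative of f.
Check: d/dw[\frac{\left(3 w^{2} - 16\right) e^{2} e^{\frac{5 w^{2}}{3}} e^{5 w^{3}}}{48}] = \frac{15 w^{4} e^{2} e^{\frac{5 w^{2}}{3}} e^{5 w^{3}}}{16} + \frac{5 w^{3} e^{2} e^{\frac{5 w^{2}}{3}} e^{5 w^{3}}}{24} - 5 w^{2} e^{2} e^{\frac{5 w^{2}}{3}} e^{5 w^{3}} - \frac{71 w e^{2} e^{\frac{5 w^{2}}{3}} e^{5 w^{3}}}{72} = f(w).
F(3/2) = - \frac{37 e^{\frac{181}{8}}}{192}; F(0) = - \frac{e^{2}}{3}.
Integral = F(3/2) - F(0) = - \frac{37 e^{\frac{181}{8}}}{192} + \frac{e^{2}}{3}.

Antiderivative: F(w) = \frac{\left(3 w^{2} - 16\right) e^{2} e^{\frac{5 w^{2}}{3}} e^{5 w^{3}}}{48}; value = - \frac{37 e^{\frac{181}{8}}}{192} + \frac{e^{2}}{3}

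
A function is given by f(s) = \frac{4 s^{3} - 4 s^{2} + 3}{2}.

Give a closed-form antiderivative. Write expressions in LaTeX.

Differentiate the proposed F(s) back; it has to land on f(s) exactly.
Check: d/ds[\frac{s^{4}}{2} - \frac{2 s^{3}}{3} + \frac{3 s}{2}] = 2 s^{3} - 2 s^{2} + \frac{3}{2}, which equals f(s).

An antiderivative is F(s) = \frac{s^{4}}{2} - \frac{2 s^{3}}{3} + \frac{3 s}{2}.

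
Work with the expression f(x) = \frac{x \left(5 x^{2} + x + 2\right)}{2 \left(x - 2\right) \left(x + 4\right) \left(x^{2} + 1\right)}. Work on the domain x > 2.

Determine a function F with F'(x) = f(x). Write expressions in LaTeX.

The denominator factors as 2 \left(x - 2\right) \left(x + 4\right) \left(x^{2} + 1\right); partial fractions split f into directly integrable pieces: \frac{29 x + 3}{170 \left(x^{2} + 1\right)} + \frac{26}{17 \left(x + 4\right)} + \frac{4}{5 \left(x - 2\right)}.
Check: d/dx[\frac{4 \log{\left(x - 2 \right)}}{5} + \frac{26 \log{\left(x + 4 \right)}}{17} + \frac{29 \log{\left(x^{2} + 1 \right)}}{340} + \frac{3 \operatorname{atan}{\left(x \right)}}{170}] = \frac{5 x^{3} + x^{2} + 2 x}{2 x^{4} + 4 x^{3} - 14 x^{2} + 4 x - 16}, which equals f(x).

An antiderivative is F(x) = \frac{4 \log{\left(x - 2 \right)}}{5} + \frac{26 \log{\left(x + 4 \right)}}{17} + \frac{29 \log{\left(x^{2} + 1 \right)}}{340} + \frac{3 \operatorname{atan}{\left(x \right)}}{170}.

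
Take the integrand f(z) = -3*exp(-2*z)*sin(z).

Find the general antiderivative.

Since d/dz undoes antidifferentiation here, F'(z) = f(z) is required of F(z).
Check: d/dz[3*(2*sin(z) + cos(z))*exp(-2*z)/5] = -3*exp(-2*z)*sin(z) = f(z).

F(z) = 3*(2*sin(z) + cos(z))*exp(-2*z)/5 + C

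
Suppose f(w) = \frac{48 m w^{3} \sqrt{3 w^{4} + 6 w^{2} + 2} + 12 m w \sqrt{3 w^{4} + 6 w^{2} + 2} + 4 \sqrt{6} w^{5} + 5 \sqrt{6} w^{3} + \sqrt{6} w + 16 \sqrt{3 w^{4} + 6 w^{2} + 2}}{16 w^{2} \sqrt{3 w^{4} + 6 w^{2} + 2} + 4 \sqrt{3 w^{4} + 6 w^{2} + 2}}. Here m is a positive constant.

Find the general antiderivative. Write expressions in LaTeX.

A candidate is checked by its d/dw: the result must match f(w).
Check: d/dw[\frac{3 m w^{2}}{2} + \frac{\sqrt{\frac{w^{4}}{2} + w^{2} + \frac{1}{3}}}{4} + 2 \operatorname{atan}{\left(2 w \right)}] = \frac{48 m w^{3} \sqrt{3 w^{4} + 6 w^{2} + 2} + 12 m w \sqrt{3 w^{4} + 6 w^{2} + 2} + 4 \sqrt{6} w^{5} + 5 \sqrt{6} w^{3} + \sqrt{6} w + 16 \sqrt{3 w^{4} + 6 w^{2} + 2}}{16 w^{2} \sqrt{3 w^{4} + 6 w^{2} + 2} + 4 \sqrt{3 w^{4} + 6 w^{2} + 2}} = f(w).

F(w) = \frac{3 m w^{2}}{2} + \frac{\sqrt{\frac{w^{4}}{2} + w^{2} + \frac{1}{3}}}{4} + 2 \operatorname{atan}{\left(2 w \right)} + C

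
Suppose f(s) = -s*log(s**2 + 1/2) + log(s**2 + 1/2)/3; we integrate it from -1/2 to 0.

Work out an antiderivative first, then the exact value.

Antiderivative: F(s) = (6*s**2 + 2*s*(2 - 3*s)*log(s**2 + 1/2) - 8*s - 3*log(s**2 + 1/2) + 4*sqrt(2)*atan(sqrt(2)*s))/12; value = -11/24 + 13*log(3/4)/24 + log(2)/4 + sqrt(2)*atan(sqrt(2)/2)/3

The integrand splits into summands that can be handled one at a time.
F(s) = (6*s**2 + 2*s*(2 - 3*s)*log(s**2 + 1/2) - 8*s - 3*log(s**2 + 1/2) + 4*sqrt(2)*atan(sqrt(2)*s))/12 is an antiderivative of f.
Check: d/ds[(6*s**2 + 2*s*(2 - 3*s)*log(s**2 + 1/2) - 8*s - 3*log(s**2 + 1/2) + 4*sqrt(2)*atan(sqrt(2)*s))/12] = -s*log(s**2 + 1/2) + log(s**2 + 1/2)/3 = f(s).
F(0) = log(2)/4; F(-1/2) = -sqrt(2)*atan(sqrt(2)/2)/3 - 13*log(3/4)/24 + 11/24.
Integral = F(0) - F(-1/2) = -11/24 + 13*log(3/4)/24 + log(2)/4 + sqrt(2)*atan(sqrt(2)/2)/3.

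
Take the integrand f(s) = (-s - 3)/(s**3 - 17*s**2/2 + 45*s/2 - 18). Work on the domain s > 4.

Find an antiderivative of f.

Factor the denominator ((s - 4)*(s - 3)*(2*s - 3)) and decompose: f = -12/(5*(2*s - 3)) + 4/(s - 3) - 14/(5*(s - 4)); each piece integrates to a log, atan, or power term.
Check: d/ds[2*(-7*log(s - 4) + 10*log(s - 3) - 3*log(s - 3/2))/5] = (-2*s - 6)/(2*s**3 - 17*s**2 + 45*s - 36), which equals f(s).

An antiderivative is F(s) = 2*(-7*log(s - 4) + 10*log(s - 3) - 3*log(s - 3/2))/5.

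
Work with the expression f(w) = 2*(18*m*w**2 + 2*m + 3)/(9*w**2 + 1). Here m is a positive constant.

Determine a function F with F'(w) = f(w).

Differentiate the proposed F(w) back; it has to land on f(w) exactly.
Check: d/dw[2*(2*m*w + atan(3*w))] = (36*m*w**2 + 4*m + 6)/(9*w**2 + 1), which equals f(w).

An antiderivative is F(w) = 2*(2*m*w + atan(3*w)).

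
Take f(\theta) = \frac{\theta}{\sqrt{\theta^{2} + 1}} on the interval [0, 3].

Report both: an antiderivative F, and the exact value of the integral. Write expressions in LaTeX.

f matches the chain-rule pattern g'(h)*h' with inner function h(\theta) = \theta^{2} + 1; substituting u = h(\theta) collapses the integral.
F(\theta) = \sqrt{\theta^{2} + 1} is an antiderivative of f.
Check: d/d\theta[\sqrt{\theta^{2} + 1}] = \frac{\theta}{\sqrt{\theta^{2} + 1}} = f(\theta).
F(3) = \sqrt{10}; F(0) = 1.
Integral = F(3) - F(0) = -1 + \sqrt{10}.

Antiderivative: F(\theta) = \sqrt{\theta^{2} + 1}; value = -1 + \sqrt{10}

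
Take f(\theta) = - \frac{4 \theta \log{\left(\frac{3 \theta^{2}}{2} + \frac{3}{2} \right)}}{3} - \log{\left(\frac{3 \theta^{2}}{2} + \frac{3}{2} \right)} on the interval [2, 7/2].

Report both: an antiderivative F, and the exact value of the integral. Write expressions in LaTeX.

Antiderivative: F(\theta) = - \frac{2 \theta^{2} \log{\left(\theta^{2} + 1 \right)}}{3} - \frac{2 \theta^{2} \log{\left(3 \right)}}{3} + \frac{2 \theta^{2} \log{\left(2 \right)}}{3} + \frac{2 \theta^{2}}{3} - \theta \log{\left(\theta^{2} + 1 \right)} - \theta \log{\left(3 \right)} + \theta \log{\left(2 \right)} + 2 \theta - \frac{2 \log{\left(\theta^{2} + 1 \right)}}{3} - 2 \operatorname{atan}{\left(\theta \right)}; value = - \frac{35 \log{\left(\frac{159}{8} \right)}}{3} - 2 \operatorname{atan}{\left(\frac{7}{2} \right)} - \frac{2 \log{\left(\frac{53}{4} \right)}}{3} + \frac{2 \log{\left(5 \right)}}{3} + 2 \operatorname{atan}{\left(2 \right)} + \frac{17}{2} + \frac{14 \log{\left(\frac{15}{2} \right)}}{3}

Integrate term by term and add the pieces.
F(\theta) = - \frac{2 \theta^{2} \log{\left(\theta^{2} + 1 \right)}}{3} - \frac{2 \theta^{2} \log{\left(3 \right)}}{3} + \frac{2 \theta^{2} \log{\left(2 \right)}}{3} + \frac{2 \theta^{2}}{3} - \theta \log{\left(\theta^{2} + 1 \right)} - \theta \log{\left(3 \right)} + \theta \log{\left(2 \right)} + 2 \theta - \frac{2 \log{\left(\theta^{2} + 1 \right)}}{3} - 2 \operatorname{atan}{\left(\theta \right)} is an antiderivative of f.
Check: d/d\theta[- \frac{2 \theta^{2} \log{\left(\theta^{2} + 1 \right)}}{3} - \frac{2 \theta^{2} \log{\left(3 \right)}}{3} + \frac{2 \theta^{2} \log{\left(2 \right)}}{3} + \frac{2 \theta^{2}}{3} - \theta \log{\left(\theta^{2} + 1 \right)} - \theta \log{\left(3 \right)} + \theta \log{\left(2 \right)} + 2 \theta - \frac{2 \log{\left(\theta^{2} + 1 \right)}}{3} - 2 \operatorname{atan}{\left(\theta \right)}] = - \frac{4 \theta \log{\left(\theta^{2} + 1 \right)}}{3} - \frac{4 \theta \log{\left(3 \right)}}{3} + \frac{4 \theta \log{\left(2 \right)}}{3} - \log{\left(\theta^{2} + 1 \right)} - \log{\left(3 \right)} + \log{\left(2 \right)}, which equals f(\theta).
F(7/2) = - \frac{37 \log{\left(\frac{53}{4} \right)}}{3} - \frac{35 \log{\left(3 \right)}}{3} - 2 \operatorname{atan}{\left(\frac{7}{2} \right)} + \frac{35 \log{\left(2 \right)}}{3} + \frac{91}{6}; F(2) = - \frac{16 \log{\left(5 \right)}}{3} - \frac{14 \log{\left(3 \right)}}{3} - 2 \operatorname{atan}{\left(2 \right)} + \frac{14 \log{\left(2 \right)}}{3} + \frac{20}{3}.
Integral = F(7/2) - F(2) = - \frac{35 \log{\left(\frac{159}{8} \right)}}{3} - 2 \operatorname{atan}{\left(\frac{7}{2} \right)} - \frac{2 \log{\left(\frac{53}{4} \right)}}{3} + \frac{2 \log{\left(5 \right)}}{3} + 2 \operatorname{atan}{\left(2 \right)} + \frac{17}{2} + \frac{14 \log{\left(\frac{15}{2} \right)}}{3}.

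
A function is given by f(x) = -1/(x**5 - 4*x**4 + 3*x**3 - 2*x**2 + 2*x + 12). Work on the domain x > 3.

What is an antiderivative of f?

The denominator factors as (x - 3)*(x - 2)*(x + 1)*(x**2 + 2); partial fractions split f into directly integrable pieces: -(x + 14)/(198*(x**2 + 2)) - 1/(36*(x + 1)) + 1/(18*(x - 2)) - 1/(44*(x - 3)).
Check: d/dx[-(9*log(x - 3) - 22*log(x - 2) + 11*log(x + 1) + log(x**2 + 2) + 14*sqrt(2)*atan(sqrt(2)*x/2))/396] = -1/(x**5 - 4*x**4 + 3*x**3 - 2*x**2 + 2*x + 12) = f(x).

An antiderivative is F(x) = -(9*log(x - 3) - 22*log(x - 2) + 11*log(x + 1) + log(x**2 + 2) + 14*sqrt(2)*atan(sqrt(2)*x/2))/396.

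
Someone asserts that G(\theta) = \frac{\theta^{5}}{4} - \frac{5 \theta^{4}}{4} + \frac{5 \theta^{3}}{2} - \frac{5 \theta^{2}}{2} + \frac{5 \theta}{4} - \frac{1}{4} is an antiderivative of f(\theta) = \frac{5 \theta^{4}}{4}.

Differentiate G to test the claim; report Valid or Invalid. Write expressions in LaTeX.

Invalid: d/d\theta[G] - f = - 5 \theta^{3} + \frac{15 \theta^{2}}{2} - 5 \theta + \frac{5}{4}, which is not 0.

d/d\theta[G] = \frac{5 \theta^{4}}{4} - 5 \theta^{3} + \frac{15 \theta^{2}}{2} - 5 \theta + \frac{5}{4}
d/d\theta[G] - f(\theta) = - 5 \theta^{3} + \frac{15 \theta^{2}}{2} - 5 \theta + \frac{5}{4} != 0.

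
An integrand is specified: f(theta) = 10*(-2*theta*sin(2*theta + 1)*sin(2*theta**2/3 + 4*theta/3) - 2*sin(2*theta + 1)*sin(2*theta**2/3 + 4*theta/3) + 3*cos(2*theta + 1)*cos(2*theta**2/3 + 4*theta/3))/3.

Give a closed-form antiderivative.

An antiderivative is F(theta) = 5*sin(2*theta + 1)*cos(2*theta**2/3 + 4*theta/3).

Recognize the product-rule pattern: f = u'v + uv' with u = 5*cos(2*theta**2/3 + 4*theta/3), v = sin(2*theta + 1), so integration by parts undoes it.
Check: d/dtheta[5*sin(2*theta + 1)*cos(2*theta**2/3 + 4*theta/3)] = -20*theta*sin(2*theta + 1)*sin(2*theta**2/3 + 4*theta/3)/3 - 20*sin(2*theta + 1)*sin(2*theta**2/3 + 4*theta/3)/3 + 10*cos(2*theta + 1)*cos(2*theta**2/3 + 4*theta/3), which equals f(theta).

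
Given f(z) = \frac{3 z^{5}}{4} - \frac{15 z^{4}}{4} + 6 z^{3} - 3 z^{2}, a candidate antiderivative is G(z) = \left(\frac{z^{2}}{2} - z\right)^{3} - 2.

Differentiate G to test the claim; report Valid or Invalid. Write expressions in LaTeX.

d/dz[G] = \frac{3 z^{5}}{4} - \frac{15 z^{4}}{4} + 6 z^{3} - 3 z^{2}
This equals f(z) exactly, so the claim holds.

Valid - the claim checks out under differentiation.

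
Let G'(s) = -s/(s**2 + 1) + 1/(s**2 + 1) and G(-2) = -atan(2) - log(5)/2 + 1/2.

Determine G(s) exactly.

G(s) = (-log(s**2 + 1) + 2*atan(s) + 1)/2

The integrand splits into summands that can be handled one at a time.
A general antiderivative is -log(s**2 + 1)/2 + atan(s) + C.
The condition gives C = -atan(2) - log(5)/2 + 1/2 - (-atan(2) - log(5)/2) = 1/2.
So G(s) = (-log(s**2 + 1) + 2*atan(s) + 1)/2.
Check: d/ds[(-log(s**2 + 1) + 2*atan(s) + 1)/2] = (1 - s)/(s**2 + 1), which equals G'(s).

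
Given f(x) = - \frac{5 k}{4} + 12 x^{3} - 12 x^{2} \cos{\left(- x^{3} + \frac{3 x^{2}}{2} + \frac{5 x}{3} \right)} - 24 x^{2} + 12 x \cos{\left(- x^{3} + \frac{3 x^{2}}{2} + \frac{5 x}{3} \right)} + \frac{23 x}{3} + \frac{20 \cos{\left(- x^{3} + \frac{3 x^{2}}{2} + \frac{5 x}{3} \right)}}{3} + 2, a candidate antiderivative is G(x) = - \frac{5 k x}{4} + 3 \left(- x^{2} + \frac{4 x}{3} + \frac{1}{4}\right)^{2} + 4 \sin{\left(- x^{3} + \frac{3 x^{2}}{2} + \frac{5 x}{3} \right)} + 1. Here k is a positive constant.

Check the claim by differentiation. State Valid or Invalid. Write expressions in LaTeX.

Valid: G'(x) = f(x).

d/dx[G] = - \frac{5 k}{4} + 12 x^{3} - 12 x^{2} \cos{\left(- x^{3} + \frac{3 x^{2}}{2} + \frac{5 x}{3} \right)} - 24 x^{2} + 12 x \cos{\left(- x^{3} + \frac{3 x^{2}}{2} + \frac{5 x}{3} \right)} + \frac{23 x}{3} + \frac{20 \cos{\left(- x^{3} + \frac{3 x^{2}}{2} + \frac{5 x}{3} \right)}}{3} + 2
This equals f(x) exactly, so the claim holds.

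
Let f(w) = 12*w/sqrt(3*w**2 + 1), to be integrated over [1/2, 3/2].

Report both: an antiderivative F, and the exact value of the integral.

f matches the chain-rule pattern g'(h)*h' with inner function h(w) = 3*w**2 + 1; substituting u = h(w) collapses the integral.
F(w) = 4*sqrt(3*w**2 + 1) is an antiderivative of f.
Check: d/dw[4*sqrt(3*w**2 + 1)] = 12*w/sqrt(3*w**2 + 1) = f(w).
F(3/2) = 2*sqrt(31); F(1/2) = 2*sqrt(7).
Integral = F(3/2) - F(1/2) = -2*sqrt(7) + 2*sqrt(31).

Antiderivative: F(w) = 4*sqrt(3*w**2 + 1); value = -2*sqrt(7) + 2*sqrt(31)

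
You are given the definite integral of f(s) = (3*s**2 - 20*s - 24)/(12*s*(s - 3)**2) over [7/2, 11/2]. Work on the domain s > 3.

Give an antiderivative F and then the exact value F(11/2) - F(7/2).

Factor the denominator (12*s*(s - 3)**2) and decompose: f = 17/(36*(s - 3)) - 19/(12*(s - 3)**2) - 2/(9*s); each piece integrates to a log, atan, or power term.
F(s) = -2*log(s)/9 + 17*log(s - 3)/36 + 19/(12*s - 36) is an antiderivative of f.
Check: d/ds[-2*log(s)/9 + 17*log(s - 3)/36 + 19/(12*s - 36)] = (3*s**2 - 20*s - 24)/(12*s**3 - 72*s**2 + 108*s), which equals f(s).
F(11/2) = -2*log(11/2)/9 + 17*log(5/2)/36 + 19/30; F(7/2) = -17*log(2)/36 - 2*log(7/2)/9 + 19/6.
Integral = F(11/2) - F(7/2) = -38/15 - 2*log(11/2)/9 + 2*log(7/2)/9 + 17*log(2)/36 + 17*log(5/2)/36.

Antiderivative: F(s) = -2*log(s)/9 + 17*log(s - 3)/36 + 19/(12*s - 36); value = -38/15 - 2*log(11/2)/9 + 2*log(7/2)/9 + 17*log(2)/36 + 17*log(5/2)/36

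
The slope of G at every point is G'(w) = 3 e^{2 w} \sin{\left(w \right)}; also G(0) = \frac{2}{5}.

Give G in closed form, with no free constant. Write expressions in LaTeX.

G(w) = - \frac{- 6 e^{2 w} \sin{\left(w \right)} + 3 e^{2 w} \cos{\left(w \right)} - 5}{5}

For G(w) to be correct, d/dw[G] must agree with the stated G'(w) identically.
A general antiderivative is \frac{6 e^{2 w} \sin{\left(w \right)}}{5} - \frac{3 e^{2 w} \cos{\left(w \right)}}{5} + C.
The condition gives C = \frac{2}{5} - (- \frac{3}{5}) = 1.
So G(w) = - \frac{- 6 e^{2 w} \sin{\left(w \right)} + 3 e^{2 w} \cos{\left(w \right)} - 5}{5}.
Check: d/dw[- \frac{- 6 e^{2 w} \sin{\left(w \right)} + 3 e^{2 w} \cos{\left(w \right)} - 5}{5}] = 3 e^{2 w} \sin{\left(w \right)} = G'(w).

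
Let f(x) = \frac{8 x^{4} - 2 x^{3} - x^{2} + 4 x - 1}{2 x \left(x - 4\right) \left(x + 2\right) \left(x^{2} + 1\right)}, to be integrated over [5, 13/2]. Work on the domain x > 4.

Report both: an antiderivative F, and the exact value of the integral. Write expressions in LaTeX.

Antiderivative: F(x) = \frac{255 \log{\left(x \right)} + 9595 \log{\left(x - 4 \right)} + 4454 \log{\left(x + 2 \right)} + 1008 \log{\left(x^{2} + 1 \right)} - 912 \operatorname{atan}{\left(x \right)}}{4080}; value = - \frac{131 \log{\left(7 \right)}}{120} - \frac{21 \log{\left(26 \right)}}{85} - \frac{19 \operatorname{atan}{\left(\frac{13}{2} \right)}}{85} - \frac{\log{\left(5 \right)}}{16} + \frac{\log{\left(\frac{13}{2} \right)}}{16} + \frac{19 \operatorname{atan}{\left(5 \right)}}{85} + \frac{21 \log{\left(\frac{173}{4} \right)}}{85} + \frac{1919 \log{\left(\frac{5}{2} \right)}}{816} + \frac{131 \log{\left(\frac{17}{2} \right)}}{120}

Factor the denominator (2 x \left(x - 4\right) \left(x + 2\right) \left(x^{2} + 1\right)) and decompose: f = \frac{42 x - 19}{85 \left(x^{2} + 1\right)} + \frac{131}{120 \left(x + 2\right)} + \frac{1919}{816 \left(x - 4\right)} + \frac{1}{16 x}; each piece integrates to a log, atan, or power term.
F(x) = \frac{255 \log{\left(x \right)} + 9595 \log{\left(x - 4 \right)} + 4454 \log{\left(x + 2 \right)} + 1008 \log{\left(x^{2} + 1 \right)} - 912 \operatorname{atan}{\left(x \right)}}{4080} is an antiderivative of f.
Check: d/dx[\frac{255 \log{\left(x \right)} + 9595 \log{\left(x - 4 \right)} + 4454 \log{\left(x + 2 \right)} + 1008 \log{\left(x^{2} + 1 \right)} - 912 \operatorname{atan}{\left(x \right)}}{4080}] = \frac{8 x^{4} - 2 x^{3} - x^{2} + 4 x - 1}{2 x^{5} - 4 x^{4} - 14 x^{3} - 4 x^{2} - 16 x}, which equals f(x).
F(13/2) = - \frac{19 \operatorname{atan}{\left(\frac{13}{2} \right)}}{85} + \frac{\log{\left(\frac{13}{2} \right)}}{16} + \frac{21 \log{\left(\frac{173}{4} \right)}}{85} + \frac{1919 \log{\left(\frac{5}{2} \right)}}{816} + \frac{131 \log{\left(\frac{17}{2} \right)}}{120}; F(5) = - \frac{19 \operatorname{atan}{\left(5 \right)}}{85} + \frac{\log{\left(5 \right)}}{16} + \frac{21 \log{\left(26 \right)}}{85} + \frac{131 \log{\left(7 \right)}}{120}.
Integral = F(13/2) - F(5) = - \frac{131 \log{\left(7 \right)}}{120} - \frac{21 \log{\left(26 \right)}}{85} - \frac{19 \operatorname{atan}{\left(\frac{13}{2} \right)}}{85} - \frac{\log{\left(5 \right)}}{16} + \frac{\log{\left(\frac{13}{2} \right)}}{16} + \frac{19 \operatorname{atan}{\left(5 \right)}}{85} + \frac{21 \log{\left(\frac{173}{4} \right)}}{85} + \frac{1919 \log{\left(\frac{5}{2} \right)}}{816} + \frac{131 \log{\left(\frac{17}{2} \right)}}{120}.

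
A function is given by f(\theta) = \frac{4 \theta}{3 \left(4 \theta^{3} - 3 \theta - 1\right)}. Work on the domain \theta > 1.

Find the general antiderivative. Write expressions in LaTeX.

The denominator factors as 3 \left(\theta - 1\right) \left(2 \theta + 1\right)^{2}; partial fractions split f into directly integrable pieces: - \frac{8}{27 \left(2 \theta + 1\right)} + \frac{4}{9 \left(2 \theta + 1\right)^{2}} + \frac{4}{27 \left(\theta - 1\right)}.
Check: d/d\theta[\frac{4 \log{\left(\theta - 1 \right)}}{27} - \frac{4 \log{\left(\theta + \frac{1}{2} \right)}}{27} - \frac{4}{36 \theta + 18}] = \frac{4 \theta}{12 \theta^{3} - 9 \theta - 3}, which equals f(\theta).

F(\theta) = \frac{4 \log{\left(\theta - 1 \right)}}{27} - \frac{4 \log{\left(\theta + \frac{1}{2} \right)}}{27} - \frac{4}{36 \theta + 18} + C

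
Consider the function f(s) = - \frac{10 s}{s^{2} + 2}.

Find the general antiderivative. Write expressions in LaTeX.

f matches the chain-rule pattern g'(h)*h' with inner function h(s) = s^{2} + 2; substituting u = h(s) collapses the integral.
Check: d/ds[- 5 \log{\left(s^{2} + 2 \right)}] = - \frac{10 s}{s^{2} + 2} = f(s).

F(s) = - 5 \log{\left(s^{2} + 2 \right)} + C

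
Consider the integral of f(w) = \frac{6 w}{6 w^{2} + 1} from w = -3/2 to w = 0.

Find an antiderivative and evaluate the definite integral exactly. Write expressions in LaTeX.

The substitution u = 2 w^{2} + \frac{1}{3} works: f is exactly (dF/du)*(du/dw) for that inner function.
F(w) = \frac{\log{\left(2 w^{2} + \frac{1}{3} \right)}}{2} is an antiderivative of f.
Check: d/dw[\frac{\log{\left(2 w^{2} + \frac{1}{3} \right)}}{2}] = \frac{6 w}{6 w^{2} + 1} = f(w).
F(0) = - \frac{\log{\left(3 \right)}}{2}; F(-3/2) = \frac{\log{\left(\frac{29}{6} \right)}}{2}.
Integral = F(0) - F(-3/2) = - \frac{\log{\left(\frac{29}{6} \right)}}{2} - \frac{\log{\left(3 \right)}}{2}.

Antiderivative: F(w) = \frac{\log{\left(2 w^{2} + \frac{1}{3} \right)}}{2}; value = - \frac{\log{\left(\frac{29}{6} \right)}}{2} - \frac{\log{\left(3 \right)}}{2}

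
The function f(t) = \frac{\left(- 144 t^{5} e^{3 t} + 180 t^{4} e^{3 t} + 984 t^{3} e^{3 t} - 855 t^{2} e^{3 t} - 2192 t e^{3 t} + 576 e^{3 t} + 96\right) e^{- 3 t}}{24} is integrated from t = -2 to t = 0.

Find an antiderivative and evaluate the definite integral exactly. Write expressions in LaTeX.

Antiderivative: F(t) = \frac{\left(- 24 t^{6} e^{3 t} + 36 t^{5} e^{3 t} + 246 t^{4} e^{3 t} - 285 t^{3} e^{3 t} - 1096 t^{2} e^{3 t} + 576 t e^{3 t} + 1488 e^{3 t} - 32\right) e^{- 3 t}}{24}; value = \frac{247}{3} + \frac{4 e^{6}}{3}

For F(t) to be correct the identity F'(t) - f(t) = 0 must hold.
F(t) = \frac{\left(- 24 t^{6} e^{3 t} + 36 t^{5} e^{3 t} + 246 t^{4} e^{3 t} - 285 t^{3} e^{3 t} - 1096 t^{2} e^{3 t} + 576 t e^{3 t} + 1488 e^{3 t} - 32\right) e^{- 3 t}}{24} is an antiderivative of f.
Check: d/dt[\frac{\left(- 24 t^{6} e^{3 t} + 36 t^{5} e^{3 t} + 246 t^{4} e^{3 t} - 285 t^{3} e^{3 t} - 1096 t^{2} e^{3 t} + 576 t e^{3 t} + 1488 e^{3 t} - 32\right) e^{- 3 t}}{24}] = \frac{\left(- 144 t^{5} e^{3 t} + 180 t^{4} e^{3 t} + 984 t^{3} e^{3 t} - 855 t^{2} e^{3 t} - 2192 t e^{3 t} + 576 e^{3 t} + 96\right) e^{- 3 t}}{24} = f(t).
F(0) = \frac{182}{3}; F(-2) = - \frac{4 e^{6}}{3} - \frac{65}{3}.
Integral = F(0) - F(-2) = \frac{247}{3} + \frac{4 e^{6}}{3}.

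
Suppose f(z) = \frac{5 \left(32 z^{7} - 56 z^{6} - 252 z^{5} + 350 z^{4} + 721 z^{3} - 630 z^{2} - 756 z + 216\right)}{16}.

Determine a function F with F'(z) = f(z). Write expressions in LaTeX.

An antiderivative is F(z) = \frac{5 z^{8}}{4} - \frac{5 z^{7}}{2} - \frac{105 z^{6}}{8} + \frac{175 z^{5}}{8} + \frac{3605 z^{4}}{64} - \frac{525 z^{3}}{8} - \frac{945 z^{2}}{8} + \frac{135 z}{2}.

f matches the chain-rule pattern g'(h)*h' with inner function h(z) = z^{2} - \frac{z}{2} - 3; substituting u = h(z) collapses the integral.
Check: d/dz[\frac{5 z^{8}}{4} - \frac{5 z^{7}}{2} - \frac{105 z^{6}}{8} + \frac{175 z^{5}}{8} + \frac{3605 z^{4}}{64} - \frac{525 z^{3}}{8} - \frac{945 z^{2}}{8} + \frac{135 z}{2}] = 10 z^{7} - \frac{35 z^{6}}{2} - \frac{315 z^{5}}{4} + \frac{875 z^{4}}{8} + \frac{3605 z^{3}}{16} - \frac{1575 z^{2}}{8} - \frac{945 z}{4} + \frac{135}{2}, which equals f(z).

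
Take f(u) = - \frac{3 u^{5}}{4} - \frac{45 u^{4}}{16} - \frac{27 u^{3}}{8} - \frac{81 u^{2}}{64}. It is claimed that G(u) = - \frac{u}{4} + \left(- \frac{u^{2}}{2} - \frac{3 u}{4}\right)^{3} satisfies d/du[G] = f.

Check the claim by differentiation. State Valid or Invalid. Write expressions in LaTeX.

Invalid: d/du[G] - f = - \frac{1}{4}, which is not 0.

d/du[G] = - \frac{3 u^{5}}{4} - \frac{45 u^{4}}{16} - \frac{27 u^{3}}{8} - \frac{81 u^{2}}{64} - \frac{1}{4}
d/du[G] - f(u) = - \frac{1}{4} != 0.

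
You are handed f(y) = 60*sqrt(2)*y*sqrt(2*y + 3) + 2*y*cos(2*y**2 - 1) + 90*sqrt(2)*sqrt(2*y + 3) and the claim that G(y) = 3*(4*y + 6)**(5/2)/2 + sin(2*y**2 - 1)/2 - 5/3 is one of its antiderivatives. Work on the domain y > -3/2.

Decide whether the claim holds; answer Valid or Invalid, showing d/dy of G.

Valid - differentiating G returns exactly f.

d/dy[G] = 60*sqrt(2)*y*sqrt(2*y + 3) + 2*y*cos(2*y**2 - 1) + 90*sqrt(2)*sqrt(2*y + 3)
This equals f(y) exactly, so the claim holds.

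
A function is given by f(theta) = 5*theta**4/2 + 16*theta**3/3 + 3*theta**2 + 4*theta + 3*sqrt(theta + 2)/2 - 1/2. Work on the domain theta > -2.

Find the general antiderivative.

F(theta) = theta**5/2 + 4*theta**4/3 + theta**3 + 2*theta**2 + theta*sqrt(theta + 2) - theta/2 + 2*sqrt(theta + 2) + C

Integrate term by term and add the pieces.
Check: d/dtheta[theta**5/2 + 4*theta**4/3 + theta**3 + 2*theta**2 + theta*sqrt(theta + 2) - theta/2 + 2*sqrt(theta + 2)] = (15*theta**4*sqrt(theta + 2) + 32*theta**3*sqrt(theta + 2) + 18*theta**2*sqrt(theta + 2) + 24*theta*sqrt(theta + 2) + 9*theta - 3*sqrt(theta + 2) + 18)/(6*sqrt(theta + 2)), which equals f(theta).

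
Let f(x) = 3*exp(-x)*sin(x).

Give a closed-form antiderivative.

For F(x) to be correct the identity F'(x) - f(x) = 0 must hold.
Check: d/dx[-3*(sin(x) + cos(x))*exp(-x)/2] = 3*exp(-x)*sin(x) = f(x).

An antiderivative is F(x) = -3*(sin(x) + cos(x))*exp(-x)/2.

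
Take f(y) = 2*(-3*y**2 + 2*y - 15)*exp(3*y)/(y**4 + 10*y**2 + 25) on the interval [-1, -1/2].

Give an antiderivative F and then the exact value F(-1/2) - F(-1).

Antiderivative: F(y) = -2*exp(3*y)/(y**2 + 5); value = -8*exp(-3/2)/21 + exp(-3)/3

f has the shape u'v + uv' for u = -2/(y**2 + 5) and v = exp(3*y) — it is the derivative of the product u*v.
F(y) = -2*exp(3*y)/(y**2 + 5) is an antiderivative of f.
Check: d/dy[-2*exp(3*y)/(y**2 + 5)] = (-6*y**2*exp(3*y) + 4*y*exp(3*y) - 30*exp(3*y))/(y**4 + 10*y**2 + 25), which equals f(y).
F(-1/2) = -8*exp(-3/2)/21; F(-1) = -exp(-3)/3.
Integral = F(-1/2) - F(-1) = -8*exp(-3/2)/21 + exp(-3)/3.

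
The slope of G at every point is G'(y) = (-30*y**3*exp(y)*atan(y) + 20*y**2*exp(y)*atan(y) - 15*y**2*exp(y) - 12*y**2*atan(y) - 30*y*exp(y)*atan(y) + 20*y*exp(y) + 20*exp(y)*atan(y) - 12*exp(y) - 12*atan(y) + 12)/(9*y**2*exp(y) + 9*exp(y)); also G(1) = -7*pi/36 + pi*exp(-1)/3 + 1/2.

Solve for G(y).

Recognize the product-rule pattern: G'(y) = u'v + uv' with u = -5*y**2/3 + 20*y/9 - 4/3 + 4*exp(-y)/3, v = atan(y), so integration by parts undoes it.
A general antiderivative is 4*(-5*y**2/4 + 5*y/3 - 1 + exp(-y))*atan(y)/3 + C.
The condition gives C = -7*pi/36 + pi*exp(-1)/3 + 1/2 - (-7*pi/36 + pi*exp(-1)/3) = 1/2.
So G(y) = (2*(-15*y**2*exp(y) + 20*y*exp(y) - 12*exp(y) + 12)*atan(y) + 9*exp(y))*exp(-y)/18.
Check: d/dy[(2*(-15*y**2*exp(y) + 20*y*exp(y) - 12*exp(y) + 12)*atan(y) + 9*exp(y))*exp(-y)/18] = (-30*y**3*exp(y)*atan(y) + 20*y**2*exp(y)*atan(y) - 15*y**2*exp(y) - 12*y**2*atan(y) - 30*y*exp(y)*atan(y) + 20*y*exp(y) + 20*exp(y)*atan(y) - 12*exp(y) - 12*atan(y) + 12)/(9*y**2*exp(y) + 9*exp(y)) = G'(y).

G(y) = (2*(-15*y**2*exp(y) + 20*y*exp(y) - 12*exp(y) + 12)*atan(y) + 9*exp(y))*exp(-y)/18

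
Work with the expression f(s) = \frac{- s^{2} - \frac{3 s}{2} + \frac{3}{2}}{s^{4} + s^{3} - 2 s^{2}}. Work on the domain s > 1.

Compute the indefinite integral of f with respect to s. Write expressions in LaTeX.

F(s) = - \frac{- 9 s \log{\left(s \right)} + 8 s \log{\left(s - 1 \right)} + s \log{\left(s + 2 \right)} - 18}{24 s} + C

Factor the denominator (2 s^{2} \left(s - 1\right) \left(s + 2\right)) and decompose: f = - \frac{1}{24 \left(s + 2\right)} - \frac{1}{3 \left(s - 1\right)} + \frac{3}{8 s} - \frac{3}{4 s^{2}}; each piece integrates to a log, atan, or power term.
Check: d/ds[- \frac{- 9 s \log{\left(s \right)} + 8 s \log{\left(s - 1 \right)} + s \log{\left(s + 2 \right)} - 18}{24 s}] = \frac{- 2 s^{2} - 3 s + 3}{2 s^{4} + 2 s^{3} - 4 s^{2}}, which equals f(s).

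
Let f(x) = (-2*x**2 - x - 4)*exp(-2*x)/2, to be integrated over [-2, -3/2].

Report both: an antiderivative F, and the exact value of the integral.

f has the shape u'v + uv' for u = x**2/2 + 3*x/4 + 11/8 and v = exp(-2*x) — it is the derivative of the product u*v.
F(x) = (4*x**2 + 6*x + 11)*exp(-2*x)/8 is an antiderivative of f.
Check: d/dx[(4*x**2 + 6*x + 11)*exp(-2*x)/8] = (-2*x**2 - x - 4)*exp(-2*x)/2 = f(x).
F(-3/2) = 11*exp(3)/8; F(-2) = 15*exp(4)/8.
Integral = F(-3/2) - F(-2) = -15*exp(4)/8 + 11*exp(3)/8.

Antiderivative: F(x) = (4*x**2 + 6*x + 11)*exp(-2*x)/8; value = -15*exp(4)/8 + 11*exp(3)/8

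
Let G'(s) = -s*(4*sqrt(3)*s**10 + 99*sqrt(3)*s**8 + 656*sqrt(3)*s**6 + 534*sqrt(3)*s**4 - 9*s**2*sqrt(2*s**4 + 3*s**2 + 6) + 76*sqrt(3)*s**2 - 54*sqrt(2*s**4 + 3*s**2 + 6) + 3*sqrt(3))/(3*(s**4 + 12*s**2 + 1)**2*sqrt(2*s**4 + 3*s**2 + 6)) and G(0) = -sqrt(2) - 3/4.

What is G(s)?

G(s) = (-4*s**4*sqrt(2*s**4 + 3*s**2 + 6) - 48*s**2*sqrt(2*s**4 + 3*s**2 + 6) - 4*sqrt(2*s**4 + 3*s**2 + 6) - 3*sqrt(3))/(4*sqrt(3)*s**4 + 48*sqrt(3)*s**2 + 4*sqrt(3))

Whatever form G(s) takes, its d/ds must return the stated G'(s).
A general antiderivative is -sqrt(2*s**4/3 + s**2 + 2) - 1/(4*(s**4/3 + 4*s**2 + 1/3)) + C.
The condition gives C = -sqrt(2) - 3/4 - (-sqrt(2) - 3/4) = 0.
So G(s) = (-4*s**4*sqrt(2*s**4 + 3*s**2 + 6) - 48*s**2*sqrt(2*s**4 + 3*s**2 + 6) - 4*sqrt(2*s**4 + 3*s**2 + 6) - 3*sqrt(3))/(4*sqrt(3)*s**4 + 48*sqrt(3)*s**2 + 4*sqrt(3)).
Check: d/ds[(-4*s**4*sqrt(2*s**4 + 3*s**2 + 6) - 48*s**2*sqrt(2*s**4 + 3*s**2 + 6) - 4*sqrt(2*s**4 + 3*s**2 + 6) - 3*sqrt(3))/(4*sqrt(3)*s**4 + 48*sqrt(3)*s**2 + 4*sqrt(3))] = (-4*sqrt(3)*s**11 - 99*sqrt(3)*s**9 - 656*sqrt(3)*s**7 - 534*sqrt(3)*s**5 + 9*s**3*sqrt(2*s**4 + 3*s**2 + 6) - 76*sqrt(3)*s**3 + 54*s*sqrt(2*s**4 + 3*s**2 + 6) - 3*sqrt(3)*s)/(3*s**8*sqrt(2*s**4 + 3*s**2 + 6) + 72*s**6*sqrt(2*s**4 + 3*s**2 + 6) + 438*s**4*sqrt(2*s**4 + 3*s**2 + 6) + 72*s**2*sqrt(2*s**4 + 3*s**2 + 6) + 3*sqrt(2*s**4 + 3*s**2 + 6)), which equals G'(s).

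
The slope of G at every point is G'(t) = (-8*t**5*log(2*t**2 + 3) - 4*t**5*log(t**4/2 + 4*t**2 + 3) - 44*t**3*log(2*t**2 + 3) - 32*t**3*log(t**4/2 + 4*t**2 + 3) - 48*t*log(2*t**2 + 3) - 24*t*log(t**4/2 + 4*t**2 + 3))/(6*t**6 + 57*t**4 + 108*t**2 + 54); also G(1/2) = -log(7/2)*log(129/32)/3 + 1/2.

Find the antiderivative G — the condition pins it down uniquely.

Recognize the product-rule pattern: G'(t) = u'v + uv' with u = -log(2*t**2 + 3)/3, v = log(t**4/2 + 4*t**2 + 3), so integration by parts undoes it.
A general antiderivative is -log(2*t**2 + 3)*log(t**4/2 + 4*t**2 + 3)/3 + C.
The condition gives C = -log(7/2)*log(129/32)/3 + 1/2 - (-log(7/2)*log(129/32)/3) = 1/2.
So G(t) = (-2*log(2*t**2 + 3)*log(t**4/2 + 4*t**2 + 3) + 3)/6.
Check: d/dt[(-2*log(2*t**2 + 3)*log(t**4/2 + 4*t**2 + 3) + 3)/6] = (-8*t**5*log(2*t**2 + 3) - 4*t**5*log(t**4/2 + 4*t**2 + 3) - 44*t**3*log(2*t**2 + 3) - 32*t**3*log(t**4/2 + 4*t**2 + 3) - 48*t*log(2*t**2 + 3) - 24*t*log(t**4/2 + 4*t**2 + 3))/(6*t**6 + 57*t**4 + 108*t**2 + 54) = G'(t).

G(t) = (-2*log(2*t**2 + 3)*log(t**4/2 + 4*t**2 + 3) + 3)/6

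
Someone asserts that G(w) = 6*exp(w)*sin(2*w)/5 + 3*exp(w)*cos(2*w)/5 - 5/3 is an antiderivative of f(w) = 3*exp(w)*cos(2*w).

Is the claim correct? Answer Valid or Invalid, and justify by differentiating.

Valid: G'(w) = f(w).

d/dw[G] = 3*exp(w)*cos(2*w)
This equals f(w) exactly, so the claim holds.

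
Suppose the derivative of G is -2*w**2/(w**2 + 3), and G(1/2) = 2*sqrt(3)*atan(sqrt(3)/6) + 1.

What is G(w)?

A candidate passes only if d/dw[G] lands on the given G'(w) exactly.
A general antiderivative is -2*w + 2*sqrt(3)*atan(sqrt(3)*w/3) + C.
The condition gives C = 2*sqrt(3)*atan(sqrt(3)/6) + 1 - (-1 + 2*sqrt(3)*atan(sqrt(3)/6)) = 2.
So G(w) = -2*w + 2*sqrt(3)*atan(sqrt(3)*w/3) + 2.
Check: d/dw[-2*w + 2*sqrt(3)*atan(sqrt(3)*w/3) + 2] = -2*w**2/(w**2 + 3) = G'(w).

G(w) = -2*w + 2*sqrt(3)*atan(sqrt(3)*w/3) + 2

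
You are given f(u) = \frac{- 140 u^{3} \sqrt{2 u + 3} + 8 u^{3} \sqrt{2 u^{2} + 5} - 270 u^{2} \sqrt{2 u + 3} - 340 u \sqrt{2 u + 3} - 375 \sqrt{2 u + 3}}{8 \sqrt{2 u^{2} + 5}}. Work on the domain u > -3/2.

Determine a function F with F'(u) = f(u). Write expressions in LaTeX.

An antiderivative is F(u) = \frac{u^{4}}{4} - \frac{5 u^{2} \sqrt{2 u + 3} \sqrt{2 u^{2} + 5}}{2} - \frac{15 u \sqrt{2 u + 3} \sqrt{2 u^{2} + 5}}{2} - \frac{45 \sqrt{2 u + 3} \sqrt{2 u^{2} + 5}}{8}.

Differentiate the proposed F(u) back; it has to land on f(u) exactly.
Check: d/du[\frac{u^{4}}{4} - \frac{5 u^{2} \sqrt{2 u + 3} \sqrt{2 u^{2} + 5}}{2} - \frac{15 u \sqrt{2 u + 3} \sqrt{2 u^{2} + 5}}{2} - \frac{45 \sqrt{2 u + 3} \sqrt{2 u^{2} + 5}}{8}] = \frac{- 280 u^{4} + 8 u^{3} \sqrt{2 u + 3} \sqrt{2 u^{2} + 5} - 960 u^{3} - 1490 u^{2} - 1770 u - 1125}{8 \sqrt{2 u + 3} \sqrt{2 u^{2} + 5}}, which equals f(u).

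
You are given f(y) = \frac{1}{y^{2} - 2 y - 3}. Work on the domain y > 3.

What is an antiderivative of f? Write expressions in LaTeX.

An antiderivative is F(y) = \frac{\log{\left(y - 3 \right)}}{4} - \frac{\log{\left(y + 1 \right)}}{4}.

The denominator factors as \left(y - 3\right) \left(y + 1\right); partial fractions split f into directly integrable pieces: - \frac{1}{4 \left(y + 1\right)} + \frac{1}{4 \left(y - 3\right)}.
Check: d/dy[\frac{\log{\left(y - 3 \right)}}{4} - \frac{\log{\left(y + 1 \right)}}{4}] = \frac{1}{y^{2} - 2 y - 3} = f(y).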